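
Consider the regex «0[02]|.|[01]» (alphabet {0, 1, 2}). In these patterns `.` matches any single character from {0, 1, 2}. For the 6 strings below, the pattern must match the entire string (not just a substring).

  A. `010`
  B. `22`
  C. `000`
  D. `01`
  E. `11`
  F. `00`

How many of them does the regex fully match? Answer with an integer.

A. `010` → no match
B. `22` → no match
C. `000` → no match
D. `01` → no match
E. `11` → no match
F. `00` → match
Total matched: 1

1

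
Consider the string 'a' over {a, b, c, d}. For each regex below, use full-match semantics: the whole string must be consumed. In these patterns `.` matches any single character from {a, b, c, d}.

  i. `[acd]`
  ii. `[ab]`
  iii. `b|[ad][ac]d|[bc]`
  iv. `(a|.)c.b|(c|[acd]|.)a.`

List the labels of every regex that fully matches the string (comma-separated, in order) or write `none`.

i, ii

i → match
ii → match
iii → no match
iv → no match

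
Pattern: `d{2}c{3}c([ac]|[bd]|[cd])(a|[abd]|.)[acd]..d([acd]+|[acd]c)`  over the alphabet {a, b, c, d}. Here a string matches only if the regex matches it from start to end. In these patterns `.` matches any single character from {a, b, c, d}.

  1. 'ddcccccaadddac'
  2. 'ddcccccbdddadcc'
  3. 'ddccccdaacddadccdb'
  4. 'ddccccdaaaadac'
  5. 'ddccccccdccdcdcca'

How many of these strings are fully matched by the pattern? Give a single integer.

3

1 → match
2 → no match
3 → no match
4 → match
5 → match
Total matched: 3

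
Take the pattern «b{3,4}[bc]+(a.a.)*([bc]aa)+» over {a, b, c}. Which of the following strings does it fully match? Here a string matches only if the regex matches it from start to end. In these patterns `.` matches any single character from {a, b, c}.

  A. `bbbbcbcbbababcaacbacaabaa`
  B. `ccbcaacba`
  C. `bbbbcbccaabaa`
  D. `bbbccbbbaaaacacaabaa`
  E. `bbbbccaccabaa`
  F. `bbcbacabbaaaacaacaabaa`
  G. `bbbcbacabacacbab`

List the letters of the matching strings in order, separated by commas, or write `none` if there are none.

A → no match
B → no match — must start with `b`
C → match
D → no match
E → no match
F → no match
G → no match — must end with `aa`

C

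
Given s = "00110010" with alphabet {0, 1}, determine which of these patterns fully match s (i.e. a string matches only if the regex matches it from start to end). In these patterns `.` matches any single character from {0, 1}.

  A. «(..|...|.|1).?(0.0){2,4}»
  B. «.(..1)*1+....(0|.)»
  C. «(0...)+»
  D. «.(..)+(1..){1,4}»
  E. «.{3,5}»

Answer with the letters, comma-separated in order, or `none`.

A → no match
B → no match
C → match
D → no match
E → no match

C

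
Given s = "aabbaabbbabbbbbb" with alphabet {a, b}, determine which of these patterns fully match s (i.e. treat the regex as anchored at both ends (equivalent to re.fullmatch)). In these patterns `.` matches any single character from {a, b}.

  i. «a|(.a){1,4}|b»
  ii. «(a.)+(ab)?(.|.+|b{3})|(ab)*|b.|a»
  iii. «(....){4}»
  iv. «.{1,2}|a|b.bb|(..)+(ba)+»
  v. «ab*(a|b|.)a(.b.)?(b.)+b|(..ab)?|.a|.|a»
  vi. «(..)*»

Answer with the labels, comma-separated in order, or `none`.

i → no match
ii → match
iii → match
iv → no match
v → no match
vi → match

ii, iii, vi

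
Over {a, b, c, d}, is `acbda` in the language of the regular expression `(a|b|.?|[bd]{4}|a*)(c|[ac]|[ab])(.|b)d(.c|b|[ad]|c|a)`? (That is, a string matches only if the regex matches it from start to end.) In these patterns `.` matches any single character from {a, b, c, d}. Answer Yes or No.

Yes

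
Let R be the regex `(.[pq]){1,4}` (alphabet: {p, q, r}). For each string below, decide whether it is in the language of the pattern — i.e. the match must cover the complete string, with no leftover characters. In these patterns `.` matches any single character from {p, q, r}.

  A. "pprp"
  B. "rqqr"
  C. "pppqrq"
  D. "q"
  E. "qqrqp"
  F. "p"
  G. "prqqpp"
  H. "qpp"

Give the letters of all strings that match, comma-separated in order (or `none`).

A, C

A → match
B → no match
C → match
D → no match
E → no match
F → no match
G → no match
H → no match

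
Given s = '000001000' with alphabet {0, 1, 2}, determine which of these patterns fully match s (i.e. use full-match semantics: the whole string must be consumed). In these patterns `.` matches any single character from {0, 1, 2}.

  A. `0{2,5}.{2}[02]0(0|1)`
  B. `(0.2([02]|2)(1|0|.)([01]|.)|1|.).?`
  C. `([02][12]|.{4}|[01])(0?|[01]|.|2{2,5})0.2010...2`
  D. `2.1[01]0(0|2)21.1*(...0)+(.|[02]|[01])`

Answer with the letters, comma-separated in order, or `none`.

A → match
B → no match
C → no match — must end with '2'
D → no match — must start with '2'

A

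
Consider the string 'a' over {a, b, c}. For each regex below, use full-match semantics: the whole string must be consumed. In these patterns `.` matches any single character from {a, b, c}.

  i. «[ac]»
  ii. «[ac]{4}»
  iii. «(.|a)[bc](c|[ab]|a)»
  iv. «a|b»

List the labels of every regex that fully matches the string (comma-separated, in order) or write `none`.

i → match
ii → no match
iii → no match
iv → match

i, iv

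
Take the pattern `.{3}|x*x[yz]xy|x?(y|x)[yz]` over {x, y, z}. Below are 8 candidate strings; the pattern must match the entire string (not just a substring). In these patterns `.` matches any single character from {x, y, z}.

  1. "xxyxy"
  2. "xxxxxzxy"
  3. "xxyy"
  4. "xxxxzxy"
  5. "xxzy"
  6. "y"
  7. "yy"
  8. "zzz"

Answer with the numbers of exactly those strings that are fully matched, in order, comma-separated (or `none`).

1, 2, 4, 7, 8

1 → match
2 → match
3 → no match
4 → match
5 → no match
6 → no match
7 → match
8 → match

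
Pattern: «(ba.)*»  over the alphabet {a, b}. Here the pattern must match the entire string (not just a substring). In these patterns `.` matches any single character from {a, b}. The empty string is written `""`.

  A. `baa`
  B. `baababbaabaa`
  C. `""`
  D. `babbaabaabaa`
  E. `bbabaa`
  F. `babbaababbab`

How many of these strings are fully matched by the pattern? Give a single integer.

5

A → match
B → match
C → match
D → match
E → no match
F → match
Total matched: 5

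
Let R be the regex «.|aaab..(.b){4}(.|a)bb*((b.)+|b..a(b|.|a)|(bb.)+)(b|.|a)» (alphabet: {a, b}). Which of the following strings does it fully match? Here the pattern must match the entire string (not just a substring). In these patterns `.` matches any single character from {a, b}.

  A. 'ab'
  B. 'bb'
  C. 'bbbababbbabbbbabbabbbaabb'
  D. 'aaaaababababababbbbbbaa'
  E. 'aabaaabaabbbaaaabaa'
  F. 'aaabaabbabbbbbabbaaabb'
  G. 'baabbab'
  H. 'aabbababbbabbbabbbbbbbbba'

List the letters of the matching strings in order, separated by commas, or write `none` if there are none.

A. 'ab' → no match
B. 'bb' → no match
C → no match
D → no match
E → no match
F → match
G. 'baabbab' → no match
H → no match

F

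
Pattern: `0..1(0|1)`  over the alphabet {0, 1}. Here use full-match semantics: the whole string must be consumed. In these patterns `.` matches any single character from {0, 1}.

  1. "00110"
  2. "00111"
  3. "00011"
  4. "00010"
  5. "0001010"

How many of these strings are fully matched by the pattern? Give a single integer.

4

1 → match
2 → match
3 → match
4 → match
5 → no match
Total matched: 4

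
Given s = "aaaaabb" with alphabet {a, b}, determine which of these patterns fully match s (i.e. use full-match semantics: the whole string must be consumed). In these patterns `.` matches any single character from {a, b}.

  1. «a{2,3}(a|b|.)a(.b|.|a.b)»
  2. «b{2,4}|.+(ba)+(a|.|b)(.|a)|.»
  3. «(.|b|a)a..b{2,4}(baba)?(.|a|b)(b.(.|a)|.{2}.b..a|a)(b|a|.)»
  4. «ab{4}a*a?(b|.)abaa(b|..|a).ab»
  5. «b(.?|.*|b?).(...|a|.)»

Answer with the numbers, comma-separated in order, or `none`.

1

1 → match
2 → no match
3 → no match
4 → no match — must start with "ab"
5 → no match — must start with "b"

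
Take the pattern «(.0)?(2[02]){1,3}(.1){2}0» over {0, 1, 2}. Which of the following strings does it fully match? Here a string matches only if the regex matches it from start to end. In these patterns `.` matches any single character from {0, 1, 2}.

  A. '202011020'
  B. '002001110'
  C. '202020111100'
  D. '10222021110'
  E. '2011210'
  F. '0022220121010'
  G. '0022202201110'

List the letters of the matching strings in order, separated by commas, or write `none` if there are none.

A → no match — must end with '10'
B → match
C → no match — must end with '10'
D → match
E → match
F → no match
G → match

B, D, E, G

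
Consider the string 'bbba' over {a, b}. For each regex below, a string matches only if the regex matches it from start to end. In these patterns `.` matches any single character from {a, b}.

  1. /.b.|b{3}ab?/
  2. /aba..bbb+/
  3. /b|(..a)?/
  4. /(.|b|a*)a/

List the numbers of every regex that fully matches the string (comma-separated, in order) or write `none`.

1 → match
2 → no match — must start with 'aba'
3 → no match
4 → no match

1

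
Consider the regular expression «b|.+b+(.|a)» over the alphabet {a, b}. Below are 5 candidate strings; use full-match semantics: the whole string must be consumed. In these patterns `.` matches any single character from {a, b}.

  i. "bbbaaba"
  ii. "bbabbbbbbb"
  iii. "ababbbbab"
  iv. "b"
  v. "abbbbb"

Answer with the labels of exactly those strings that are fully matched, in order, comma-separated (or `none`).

i → match
ii → match
iii → no match
iv → match
v → match

i, ii, iv, v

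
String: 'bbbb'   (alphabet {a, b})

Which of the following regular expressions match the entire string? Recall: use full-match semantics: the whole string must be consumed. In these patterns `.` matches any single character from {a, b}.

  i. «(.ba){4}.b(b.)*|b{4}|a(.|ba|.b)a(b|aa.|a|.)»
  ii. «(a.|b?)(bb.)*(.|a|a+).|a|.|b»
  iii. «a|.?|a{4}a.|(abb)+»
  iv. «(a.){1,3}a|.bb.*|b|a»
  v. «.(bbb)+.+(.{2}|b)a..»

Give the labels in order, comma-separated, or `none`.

i → match
ii → no match
iii → no match
iv → match
v → no match

i, iv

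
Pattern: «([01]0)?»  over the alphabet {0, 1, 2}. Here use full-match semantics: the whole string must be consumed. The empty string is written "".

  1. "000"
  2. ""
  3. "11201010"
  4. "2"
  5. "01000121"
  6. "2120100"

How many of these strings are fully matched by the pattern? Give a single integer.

1 → no match
2 → match
3 → no match
4 → no match
5 → no match
6 → no match
Total matched: 1

1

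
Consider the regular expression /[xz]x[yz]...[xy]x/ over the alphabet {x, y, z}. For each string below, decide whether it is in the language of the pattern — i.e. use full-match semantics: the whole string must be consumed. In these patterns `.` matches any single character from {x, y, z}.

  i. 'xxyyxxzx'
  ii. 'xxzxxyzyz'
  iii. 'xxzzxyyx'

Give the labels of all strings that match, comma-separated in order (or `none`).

i → no match
ii → no match — must end with 'x'
iii → match

iii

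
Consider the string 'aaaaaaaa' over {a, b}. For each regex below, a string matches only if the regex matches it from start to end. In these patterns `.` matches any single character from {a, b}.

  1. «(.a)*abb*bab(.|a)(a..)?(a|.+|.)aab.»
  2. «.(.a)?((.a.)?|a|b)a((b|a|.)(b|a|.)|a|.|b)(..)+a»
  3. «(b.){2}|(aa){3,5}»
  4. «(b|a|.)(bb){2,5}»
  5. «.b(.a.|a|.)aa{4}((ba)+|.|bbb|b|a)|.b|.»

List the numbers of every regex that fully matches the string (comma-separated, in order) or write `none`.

1 → no match
2 → match
3 → match
4 → no match — must end with 'bb'
5 → no match

2, 3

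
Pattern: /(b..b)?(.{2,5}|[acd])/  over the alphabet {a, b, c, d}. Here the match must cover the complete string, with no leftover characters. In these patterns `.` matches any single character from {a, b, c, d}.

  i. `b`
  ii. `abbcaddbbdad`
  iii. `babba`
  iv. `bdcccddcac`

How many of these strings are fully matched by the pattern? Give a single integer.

1

i → no match
ii → no match
iii → match
iv → no match
Total matched: 1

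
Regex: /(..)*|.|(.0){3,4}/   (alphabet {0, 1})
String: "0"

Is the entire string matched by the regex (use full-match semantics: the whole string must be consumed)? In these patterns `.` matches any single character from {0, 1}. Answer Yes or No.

Yes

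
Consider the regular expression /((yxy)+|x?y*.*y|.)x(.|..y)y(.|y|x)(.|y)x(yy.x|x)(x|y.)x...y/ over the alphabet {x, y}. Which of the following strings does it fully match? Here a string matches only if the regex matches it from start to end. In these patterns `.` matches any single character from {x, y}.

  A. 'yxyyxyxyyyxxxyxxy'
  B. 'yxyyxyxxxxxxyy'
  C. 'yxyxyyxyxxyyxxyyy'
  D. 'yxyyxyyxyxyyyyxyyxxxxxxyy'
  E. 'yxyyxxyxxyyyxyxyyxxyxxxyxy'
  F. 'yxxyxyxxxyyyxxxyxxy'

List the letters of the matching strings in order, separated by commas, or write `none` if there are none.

A, B, C, D, E

A → match
B → match
C → match
D → match
E → match
F → no match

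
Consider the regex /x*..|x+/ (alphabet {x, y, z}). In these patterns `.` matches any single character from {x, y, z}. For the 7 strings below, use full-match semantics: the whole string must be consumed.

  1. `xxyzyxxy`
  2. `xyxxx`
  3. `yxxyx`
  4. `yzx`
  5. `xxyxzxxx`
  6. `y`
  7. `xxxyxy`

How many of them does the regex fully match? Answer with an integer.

0

1. `xxyzyxxy` → no match
2. `xyxxx` → no match
3. `yxxyx` → no match
4. `yzx` → no match
5. `xxyxzxxx` → no match
6. `y` → no match
7. `xxxyxy` → no match
Total matched: 0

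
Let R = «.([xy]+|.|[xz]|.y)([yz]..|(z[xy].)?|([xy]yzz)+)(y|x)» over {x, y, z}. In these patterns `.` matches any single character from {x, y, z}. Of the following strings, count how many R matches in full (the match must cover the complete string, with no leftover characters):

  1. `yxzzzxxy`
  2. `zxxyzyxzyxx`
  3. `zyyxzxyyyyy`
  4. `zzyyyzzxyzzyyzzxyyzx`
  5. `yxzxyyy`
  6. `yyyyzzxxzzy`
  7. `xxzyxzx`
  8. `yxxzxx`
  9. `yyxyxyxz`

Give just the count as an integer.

1 → no match
2 → no match
3 → no match
4 → no match
5 → no match
6 → no match
7 → no match
8 → no match
9 → no match
Total matched: 0

0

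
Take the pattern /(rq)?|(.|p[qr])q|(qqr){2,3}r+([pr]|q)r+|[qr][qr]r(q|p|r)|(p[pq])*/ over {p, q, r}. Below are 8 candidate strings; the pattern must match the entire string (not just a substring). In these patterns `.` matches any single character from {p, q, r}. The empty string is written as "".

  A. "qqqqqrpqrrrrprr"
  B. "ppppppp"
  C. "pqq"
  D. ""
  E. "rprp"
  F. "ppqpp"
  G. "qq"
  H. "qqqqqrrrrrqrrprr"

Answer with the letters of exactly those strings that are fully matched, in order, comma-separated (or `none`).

A → no match
B → no match
C → match
D → match
E → no match
F → no match
G → match
H → no match

C, D, G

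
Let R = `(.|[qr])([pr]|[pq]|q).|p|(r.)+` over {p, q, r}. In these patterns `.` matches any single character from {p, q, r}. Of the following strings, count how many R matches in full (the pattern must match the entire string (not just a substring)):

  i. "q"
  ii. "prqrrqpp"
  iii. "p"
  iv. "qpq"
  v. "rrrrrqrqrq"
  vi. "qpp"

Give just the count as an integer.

4

i. "q" → no match
ii. "prqrrqpp" → no match
iii. "p" → match
iv. "qpq" → match
v. "rrrrrqrqrq" → match
vi. "qpp" → match
Total matched: 4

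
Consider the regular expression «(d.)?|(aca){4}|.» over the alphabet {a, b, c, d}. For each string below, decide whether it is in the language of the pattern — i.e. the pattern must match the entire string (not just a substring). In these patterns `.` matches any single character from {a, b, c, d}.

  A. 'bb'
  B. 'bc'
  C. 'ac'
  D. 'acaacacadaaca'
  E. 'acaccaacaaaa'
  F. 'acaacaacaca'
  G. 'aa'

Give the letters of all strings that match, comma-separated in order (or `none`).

none

A → no match
B → no match
C → no match
D → no match
E → no match
F → no match
G → no match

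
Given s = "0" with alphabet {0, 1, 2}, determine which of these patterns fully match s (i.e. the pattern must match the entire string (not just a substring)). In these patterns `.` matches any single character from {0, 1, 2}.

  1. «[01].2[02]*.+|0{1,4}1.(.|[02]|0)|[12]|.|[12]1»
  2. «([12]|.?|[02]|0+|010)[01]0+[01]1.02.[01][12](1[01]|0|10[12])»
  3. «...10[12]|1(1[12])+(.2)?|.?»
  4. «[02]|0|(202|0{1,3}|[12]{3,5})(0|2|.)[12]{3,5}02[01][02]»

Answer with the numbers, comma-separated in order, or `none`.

1 → match
2 → no match
3 → match
4 → match

1, 3, 4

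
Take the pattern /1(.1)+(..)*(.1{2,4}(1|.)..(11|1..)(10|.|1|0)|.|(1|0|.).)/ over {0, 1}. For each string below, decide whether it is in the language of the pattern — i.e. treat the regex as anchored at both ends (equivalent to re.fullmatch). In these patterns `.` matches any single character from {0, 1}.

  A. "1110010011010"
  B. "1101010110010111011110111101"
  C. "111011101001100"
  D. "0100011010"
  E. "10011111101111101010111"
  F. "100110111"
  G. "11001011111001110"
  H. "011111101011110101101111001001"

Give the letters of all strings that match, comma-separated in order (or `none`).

A → match
B → no match
C → match
D. "0100011010" → no match — must start with "1"
E → no match
F. "100110111" → no match
G → no match
H → no match — must start with "1"

A, C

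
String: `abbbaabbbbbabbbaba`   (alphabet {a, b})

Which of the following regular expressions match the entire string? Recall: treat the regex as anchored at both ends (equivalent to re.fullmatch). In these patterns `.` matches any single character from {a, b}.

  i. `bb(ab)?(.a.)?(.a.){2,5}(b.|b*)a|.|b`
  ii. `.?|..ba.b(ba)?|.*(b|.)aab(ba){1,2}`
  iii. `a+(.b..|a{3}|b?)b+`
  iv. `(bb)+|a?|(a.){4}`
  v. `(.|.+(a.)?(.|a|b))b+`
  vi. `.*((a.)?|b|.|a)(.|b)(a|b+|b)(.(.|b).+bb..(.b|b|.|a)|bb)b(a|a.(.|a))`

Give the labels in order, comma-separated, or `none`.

i → no match
ii → no match
iii → no match — must end with `b`
iv → no match
v → no match — must end with `b`
vi → match

vi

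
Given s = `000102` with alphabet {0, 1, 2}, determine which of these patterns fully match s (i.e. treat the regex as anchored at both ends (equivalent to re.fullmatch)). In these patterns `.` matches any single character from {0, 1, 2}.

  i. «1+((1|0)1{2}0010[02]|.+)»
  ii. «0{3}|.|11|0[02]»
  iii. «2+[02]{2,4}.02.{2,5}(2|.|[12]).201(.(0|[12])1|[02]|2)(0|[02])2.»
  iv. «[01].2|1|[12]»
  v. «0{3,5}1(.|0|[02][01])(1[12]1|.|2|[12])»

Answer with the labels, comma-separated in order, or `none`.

v

i → no match — must start with `1`
ii → no match
iii → no match — must start with `2`
iv → no match
v → match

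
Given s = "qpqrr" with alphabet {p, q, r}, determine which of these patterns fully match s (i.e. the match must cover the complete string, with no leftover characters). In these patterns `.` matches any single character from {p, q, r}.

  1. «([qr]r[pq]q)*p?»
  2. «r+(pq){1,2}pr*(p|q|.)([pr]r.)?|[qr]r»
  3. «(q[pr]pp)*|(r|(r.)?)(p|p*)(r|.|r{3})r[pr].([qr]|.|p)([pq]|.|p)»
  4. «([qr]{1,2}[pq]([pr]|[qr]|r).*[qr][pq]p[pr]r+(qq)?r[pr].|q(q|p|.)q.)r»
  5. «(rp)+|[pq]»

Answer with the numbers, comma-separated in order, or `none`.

4

1 → no match
2 → no match
3 → no match
4 → match
5 → no match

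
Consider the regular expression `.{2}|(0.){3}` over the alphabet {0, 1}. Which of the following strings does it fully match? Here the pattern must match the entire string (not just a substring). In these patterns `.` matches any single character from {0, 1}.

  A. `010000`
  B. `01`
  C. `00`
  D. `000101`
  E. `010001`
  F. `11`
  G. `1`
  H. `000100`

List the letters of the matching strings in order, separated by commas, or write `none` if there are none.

A → match
B → match
C → match
D → match
E → match
F → match
G → no match
H → match

A, B, C, D, E, F, H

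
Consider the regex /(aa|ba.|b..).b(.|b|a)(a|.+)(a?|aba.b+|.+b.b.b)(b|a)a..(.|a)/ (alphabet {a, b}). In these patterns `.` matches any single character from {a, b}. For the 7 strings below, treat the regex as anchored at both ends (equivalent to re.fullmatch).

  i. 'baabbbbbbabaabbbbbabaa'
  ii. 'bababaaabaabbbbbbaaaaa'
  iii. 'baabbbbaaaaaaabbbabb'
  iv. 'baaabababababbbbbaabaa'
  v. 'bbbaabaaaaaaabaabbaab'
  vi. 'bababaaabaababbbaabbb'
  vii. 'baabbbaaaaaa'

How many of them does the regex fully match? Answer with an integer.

i → match
ii → match
iii → no match
iv → match
v → no match
vi → match
vii → match
Total matched: 5

5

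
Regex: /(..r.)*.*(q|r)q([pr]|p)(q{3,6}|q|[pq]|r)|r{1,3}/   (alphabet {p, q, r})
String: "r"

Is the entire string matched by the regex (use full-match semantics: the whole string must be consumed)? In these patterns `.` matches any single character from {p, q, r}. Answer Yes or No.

Yes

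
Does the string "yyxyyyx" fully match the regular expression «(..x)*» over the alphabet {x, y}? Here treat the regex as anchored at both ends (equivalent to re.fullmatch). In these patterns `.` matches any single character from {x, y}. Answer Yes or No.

No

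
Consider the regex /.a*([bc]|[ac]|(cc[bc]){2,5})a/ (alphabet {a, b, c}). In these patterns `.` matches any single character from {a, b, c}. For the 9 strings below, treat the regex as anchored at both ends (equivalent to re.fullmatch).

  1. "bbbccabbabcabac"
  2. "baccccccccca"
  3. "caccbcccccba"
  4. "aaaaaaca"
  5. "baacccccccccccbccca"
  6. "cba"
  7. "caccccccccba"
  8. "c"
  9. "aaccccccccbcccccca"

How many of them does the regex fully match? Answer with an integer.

1 → no match — must end with "a"
2 → match
3 → match
4 → match
5 → match
6 → match
7 → match
8 → no match — must end with "a"
9 → match
Total matched: 7

7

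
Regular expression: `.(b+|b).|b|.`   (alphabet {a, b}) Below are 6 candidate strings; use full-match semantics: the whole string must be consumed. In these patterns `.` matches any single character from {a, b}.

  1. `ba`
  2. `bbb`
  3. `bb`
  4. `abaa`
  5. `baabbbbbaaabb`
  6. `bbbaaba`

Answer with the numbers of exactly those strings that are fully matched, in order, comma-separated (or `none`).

1 → no match
2 → match
3 → no match
4 → no match
5 → no match
6 → no match

2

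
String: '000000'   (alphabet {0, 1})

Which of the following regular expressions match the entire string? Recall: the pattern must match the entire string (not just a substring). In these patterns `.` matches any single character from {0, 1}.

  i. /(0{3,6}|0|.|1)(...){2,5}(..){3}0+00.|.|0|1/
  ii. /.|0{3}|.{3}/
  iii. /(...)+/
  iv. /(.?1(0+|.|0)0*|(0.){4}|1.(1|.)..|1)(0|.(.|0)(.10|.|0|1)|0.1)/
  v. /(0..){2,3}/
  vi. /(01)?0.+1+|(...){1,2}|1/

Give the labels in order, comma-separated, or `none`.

iii, v, vi

i → no match
ii → no match
iii → match
iv → no match
v → match
vi → match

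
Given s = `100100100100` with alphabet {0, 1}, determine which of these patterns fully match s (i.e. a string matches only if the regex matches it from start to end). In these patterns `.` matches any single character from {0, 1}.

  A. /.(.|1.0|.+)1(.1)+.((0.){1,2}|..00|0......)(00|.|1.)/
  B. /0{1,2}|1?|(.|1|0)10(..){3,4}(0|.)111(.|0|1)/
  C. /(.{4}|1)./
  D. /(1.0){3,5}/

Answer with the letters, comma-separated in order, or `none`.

D

A → no match
B → no match
C → no match
D → match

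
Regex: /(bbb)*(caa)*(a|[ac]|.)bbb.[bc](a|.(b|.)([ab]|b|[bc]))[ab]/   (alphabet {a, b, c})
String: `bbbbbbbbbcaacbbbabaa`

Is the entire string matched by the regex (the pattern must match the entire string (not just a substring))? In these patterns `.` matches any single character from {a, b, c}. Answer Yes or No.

Yes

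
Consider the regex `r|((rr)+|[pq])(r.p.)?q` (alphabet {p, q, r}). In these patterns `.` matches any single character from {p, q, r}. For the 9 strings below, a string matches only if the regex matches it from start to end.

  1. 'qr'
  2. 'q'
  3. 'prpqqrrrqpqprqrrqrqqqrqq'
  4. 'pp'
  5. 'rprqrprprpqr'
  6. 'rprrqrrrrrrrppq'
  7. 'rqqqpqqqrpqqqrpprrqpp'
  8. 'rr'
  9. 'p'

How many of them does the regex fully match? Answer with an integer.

0

1 → no match
2 → no match
3 → no match
4 → no match
5 → no match
6 → no match
7 → no match
8 → no match
9 → no match
Total matched: 0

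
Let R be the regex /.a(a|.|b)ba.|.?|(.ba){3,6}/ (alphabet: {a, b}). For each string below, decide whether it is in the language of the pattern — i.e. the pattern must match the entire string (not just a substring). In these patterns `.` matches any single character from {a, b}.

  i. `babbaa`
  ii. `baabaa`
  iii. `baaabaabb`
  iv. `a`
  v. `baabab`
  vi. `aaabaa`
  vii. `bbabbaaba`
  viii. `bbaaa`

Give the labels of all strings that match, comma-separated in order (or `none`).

i, ii, iv, v, vi, vii

i → match
ii → match
iii → no match
iv → match
v → match
vi → match
vii → match
viii → no match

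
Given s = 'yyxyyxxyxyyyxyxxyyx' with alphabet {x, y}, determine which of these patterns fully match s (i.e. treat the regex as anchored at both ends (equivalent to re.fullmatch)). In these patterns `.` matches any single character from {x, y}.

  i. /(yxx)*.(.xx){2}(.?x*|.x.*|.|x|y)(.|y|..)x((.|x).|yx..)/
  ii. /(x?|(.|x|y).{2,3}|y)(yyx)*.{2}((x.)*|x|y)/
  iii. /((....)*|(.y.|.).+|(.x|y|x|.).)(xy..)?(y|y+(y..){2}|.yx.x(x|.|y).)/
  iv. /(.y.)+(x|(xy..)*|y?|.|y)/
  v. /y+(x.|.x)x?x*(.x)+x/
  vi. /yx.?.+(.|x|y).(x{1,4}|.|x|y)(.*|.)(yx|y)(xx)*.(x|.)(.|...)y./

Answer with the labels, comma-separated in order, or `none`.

iv

i → no match
ii → no match
iii → no match
iv → match
v → no match — must end with 'xx'
vi → no match — must start with 'yx'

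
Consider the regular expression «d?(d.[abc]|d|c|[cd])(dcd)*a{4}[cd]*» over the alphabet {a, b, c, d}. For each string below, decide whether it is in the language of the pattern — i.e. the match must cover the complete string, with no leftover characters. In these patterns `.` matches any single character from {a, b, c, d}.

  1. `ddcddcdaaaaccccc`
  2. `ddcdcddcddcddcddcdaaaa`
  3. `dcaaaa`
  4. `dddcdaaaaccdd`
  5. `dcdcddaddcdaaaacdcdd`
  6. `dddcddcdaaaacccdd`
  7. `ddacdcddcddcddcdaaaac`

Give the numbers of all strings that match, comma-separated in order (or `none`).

1, 2, 3, 4, 6, 7

1 → match
2 → match
3 → match
4 → match
5 → no match
6 → match
7 → match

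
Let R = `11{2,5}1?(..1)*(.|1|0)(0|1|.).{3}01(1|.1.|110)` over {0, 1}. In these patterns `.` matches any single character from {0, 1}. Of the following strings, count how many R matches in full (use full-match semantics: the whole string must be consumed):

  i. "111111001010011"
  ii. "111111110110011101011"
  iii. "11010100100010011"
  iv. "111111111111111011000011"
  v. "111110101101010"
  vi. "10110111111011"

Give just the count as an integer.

2

i → no match
ii → match
iii → no match
iv → no match
v → match
vi → no match — must start with "11"
Total matched: 2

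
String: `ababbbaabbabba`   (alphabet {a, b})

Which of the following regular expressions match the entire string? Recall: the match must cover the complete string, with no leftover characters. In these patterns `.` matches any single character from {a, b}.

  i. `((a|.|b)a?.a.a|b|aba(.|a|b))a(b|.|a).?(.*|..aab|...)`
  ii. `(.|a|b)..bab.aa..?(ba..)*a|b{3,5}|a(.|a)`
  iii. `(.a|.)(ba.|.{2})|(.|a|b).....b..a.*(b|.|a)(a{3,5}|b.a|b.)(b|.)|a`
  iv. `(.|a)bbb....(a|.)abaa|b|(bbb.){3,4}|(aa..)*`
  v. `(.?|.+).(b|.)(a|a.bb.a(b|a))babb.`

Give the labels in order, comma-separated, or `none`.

i → no match
ii → no match
iii → no match
iv → no match
v → match

v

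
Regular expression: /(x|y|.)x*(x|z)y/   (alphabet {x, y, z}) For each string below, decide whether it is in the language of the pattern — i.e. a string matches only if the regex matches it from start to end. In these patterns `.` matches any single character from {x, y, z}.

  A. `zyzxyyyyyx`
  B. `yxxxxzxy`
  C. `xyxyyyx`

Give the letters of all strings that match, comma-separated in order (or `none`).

none

A → no match — must end with `y`
B → no match
C → no match — must end with `y`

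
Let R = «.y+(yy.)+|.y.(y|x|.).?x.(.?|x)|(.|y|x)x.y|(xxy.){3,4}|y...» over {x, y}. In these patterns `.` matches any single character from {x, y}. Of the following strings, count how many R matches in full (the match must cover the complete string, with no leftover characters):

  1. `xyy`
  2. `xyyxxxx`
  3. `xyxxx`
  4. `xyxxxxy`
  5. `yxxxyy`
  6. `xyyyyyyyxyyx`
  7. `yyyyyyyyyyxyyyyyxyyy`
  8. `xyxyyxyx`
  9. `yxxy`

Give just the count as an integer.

1 → no match
2 → match
3 → no match
4 → match
5 → no match
6 → match
7 → match
8 → match
9 → match
Total matched: 6

6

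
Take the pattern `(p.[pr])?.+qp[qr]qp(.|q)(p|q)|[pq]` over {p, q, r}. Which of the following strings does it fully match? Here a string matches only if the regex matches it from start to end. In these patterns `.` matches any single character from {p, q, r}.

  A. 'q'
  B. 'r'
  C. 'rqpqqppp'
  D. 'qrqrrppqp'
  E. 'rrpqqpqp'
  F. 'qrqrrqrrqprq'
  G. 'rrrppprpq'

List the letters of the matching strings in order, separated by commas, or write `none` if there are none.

A, C

A → match
B → no match
C → match
D → no match
E → no match
F → no match
G → no match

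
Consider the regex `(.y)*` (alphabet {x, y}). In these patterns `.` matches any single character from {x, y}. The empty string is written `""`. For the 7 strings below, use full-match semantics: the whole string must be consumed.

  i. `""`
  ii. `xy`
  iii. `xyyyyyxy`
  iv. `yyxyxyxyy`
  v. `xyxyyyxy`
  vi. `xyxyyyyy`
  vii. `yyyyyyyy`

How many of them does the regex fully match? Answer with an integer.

6

i → match
ii → match
iii → match
iv → no match
v → match
vi → match
vii → match
Total matched: 6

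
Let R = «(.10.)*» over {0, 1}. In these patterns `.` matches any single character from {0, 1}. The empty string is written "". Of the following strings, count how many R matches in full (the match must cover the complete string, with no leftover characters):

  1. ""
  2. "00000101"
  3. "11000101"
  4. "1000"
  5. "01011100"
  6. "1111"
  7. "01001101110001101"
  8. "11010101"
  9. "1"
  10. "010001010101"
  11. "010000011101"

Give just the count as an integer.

5

1 → match
2 → no match
3 → match
4 → no match
5 → match
6 → no match
7 → no match
8 → match
9 → no match
10 → match
11 → no match
Total matched: 5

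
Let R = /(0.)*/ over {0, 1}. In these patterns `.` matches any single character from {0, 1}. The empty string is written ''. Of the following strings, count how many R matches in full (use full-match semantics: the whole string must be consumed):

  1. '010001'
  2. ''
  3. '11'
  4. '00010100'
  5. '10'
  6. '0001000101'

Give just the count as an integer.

1. '010001' → match
2. '' → match
3. '11' → no match
4. '00010100' → match
5. '10' → no match
6. '0001000101' → match
Total matched: 4

4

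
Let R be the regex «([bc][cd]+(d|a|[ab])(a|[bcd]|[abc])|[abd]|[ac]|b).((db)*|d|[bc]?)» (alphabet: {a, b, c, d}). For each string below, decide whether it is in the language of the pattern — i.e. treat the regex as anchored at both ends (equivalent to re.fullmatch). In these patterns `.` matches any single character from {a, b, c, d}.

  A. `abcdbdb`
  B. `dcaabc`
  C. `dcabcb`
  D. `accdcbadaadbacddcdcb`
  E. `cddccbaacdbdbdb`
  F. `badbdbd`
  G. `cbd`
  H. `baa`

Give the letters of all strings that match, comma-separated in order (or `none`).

A → no match
B → no match
C → no match
D → no match
E → no match
F → no match
G → match
H → no match

G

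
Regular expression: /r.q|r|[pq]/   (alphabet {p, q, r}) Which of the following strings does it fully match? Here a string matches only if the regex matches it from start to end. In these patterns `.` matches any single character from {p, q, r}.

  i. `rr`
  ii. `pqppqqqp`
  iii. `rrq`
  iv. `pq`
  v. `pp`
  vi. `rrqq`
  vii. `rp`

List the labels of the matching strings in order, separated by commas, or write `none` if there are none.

iii

i → no match
ii → no match
iii → match
iv → no match
v → no match
vi → no match
vii → no match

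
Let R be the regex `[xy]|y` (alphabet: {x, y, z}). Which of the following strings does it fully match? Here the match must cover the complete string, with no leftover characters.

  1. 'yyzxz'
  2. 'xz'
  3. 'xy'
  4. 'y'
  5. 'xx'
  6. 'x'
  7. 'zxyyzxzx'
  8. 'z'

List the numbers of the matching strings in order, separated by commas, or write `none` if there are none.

4, 6

1. 'yyzxz' → no match
2. 'xz' → no match
3. 'xy' → no match
4. 'y' → match
5. 'xx' → no match
6. 'x' → match
7. 'zxyyzxzx' → no match
8. 'z' → no match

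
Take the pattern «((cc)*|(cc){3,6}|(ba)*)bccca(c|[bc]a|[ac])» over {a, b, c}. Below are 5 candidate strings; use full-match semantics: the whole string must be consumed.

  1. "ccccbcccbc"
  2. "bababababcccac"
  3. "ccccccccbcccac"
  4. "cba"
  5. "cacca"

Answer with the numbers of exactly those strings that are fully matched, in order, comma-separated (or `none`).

1 → no match
2 → match
3 → match
4 → no match
5 → no match

2, 3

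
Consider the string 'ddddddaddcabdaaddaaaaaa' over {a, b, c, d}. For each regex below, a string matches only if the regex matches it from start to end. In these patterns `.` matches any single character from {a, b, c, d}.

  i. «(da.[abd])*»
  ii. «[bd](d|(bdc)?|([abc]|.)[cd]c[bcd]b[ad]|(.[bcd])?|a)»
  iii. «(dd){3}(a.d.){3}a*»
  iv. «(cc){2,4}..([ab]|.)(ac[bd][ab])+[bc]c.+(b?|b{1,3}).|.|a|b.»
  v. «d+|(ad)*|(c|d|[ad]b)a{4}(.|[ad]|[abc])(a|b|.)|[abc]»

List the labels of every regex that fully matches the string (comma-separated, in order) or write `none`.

iii

i → no match
ii → no match
iii → match
iv → no match
v → no match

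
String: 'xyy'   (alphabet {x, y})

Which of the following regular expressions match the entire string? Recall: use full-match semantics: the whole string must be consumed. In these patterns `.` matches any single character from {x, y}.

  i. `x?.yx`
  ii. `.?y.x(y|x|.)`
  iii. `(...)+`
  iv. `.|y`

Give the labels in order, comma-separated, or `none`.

iii

i → no match — must end with 'yx'
ii → no match
iii → match
iv → no match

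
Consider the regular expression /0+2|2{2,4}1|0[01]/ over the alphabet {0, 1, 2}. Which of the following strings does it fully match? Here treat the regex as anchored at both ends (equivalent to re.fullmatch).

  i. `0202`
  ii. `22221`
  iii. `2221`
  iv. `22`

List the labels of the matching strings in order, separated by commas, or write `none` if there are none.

ii, iii

i. `0202` → no match
ii. `22221` → match
iii. `2221` → match
iv. `22` → no match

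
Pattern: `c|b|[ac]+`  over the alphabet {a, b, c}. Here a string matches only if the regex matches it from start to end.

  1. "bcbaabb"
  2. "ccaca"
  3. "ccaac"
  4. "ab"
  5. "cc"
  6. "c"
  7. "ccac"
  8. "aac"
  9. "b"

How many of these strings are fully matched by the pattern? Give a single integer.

1 → no match
2 → match
3 → match
4 → no match
5 → match
6 → match
7 → match
8 → match
9 → match
Total matched: 7

7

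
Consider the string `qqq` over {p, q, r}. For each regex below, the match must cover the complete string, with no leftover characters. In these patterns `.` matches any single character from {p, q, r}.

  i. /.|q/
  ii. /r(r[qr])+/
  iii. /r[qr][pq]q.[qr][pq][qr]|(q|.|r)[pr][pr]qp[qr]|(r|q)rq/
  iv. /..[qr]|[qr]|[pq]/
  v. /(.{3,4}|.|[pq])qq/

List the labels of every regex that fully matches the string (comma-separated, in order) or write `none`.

iv, v

i → no match
ii → no match — must start with `rr`
iii → no match
iv → match
v → match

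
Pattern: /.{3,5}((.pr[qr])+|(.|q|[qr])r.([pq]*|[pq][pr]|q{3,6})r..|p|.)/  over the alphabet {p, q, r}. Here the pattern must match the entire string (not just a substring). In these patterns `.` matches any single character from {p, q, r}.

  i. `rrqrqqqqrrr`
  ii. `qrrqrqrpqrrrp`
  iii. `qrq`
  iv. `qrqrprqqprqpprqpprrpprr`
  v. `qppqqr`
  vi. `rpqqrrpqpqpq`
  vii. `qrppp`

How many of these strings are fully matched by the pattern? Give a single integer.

i → no match
ii → match
iii → no match
iv → match
v → match
vi → no match
vii → match
Total matched: 4

4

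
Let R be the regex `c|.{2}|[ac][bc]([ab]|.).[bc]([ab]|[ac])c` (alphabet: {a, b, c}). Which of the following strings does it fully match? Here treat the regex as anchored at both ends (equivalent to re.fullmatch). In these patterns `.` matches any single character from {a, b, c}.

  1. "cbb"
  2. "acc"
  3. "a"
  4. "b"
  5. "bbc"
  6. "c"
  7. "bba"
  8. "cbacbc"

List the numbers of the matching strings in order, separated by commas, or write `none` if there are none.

1. "cbb" → no match
2. "acc" → no match
3. "a" → no match
4. "b" → no match
5. "bbc" → no match
6. "c" → match
7. "bba" → no match
8. "cbacbc" → no match

6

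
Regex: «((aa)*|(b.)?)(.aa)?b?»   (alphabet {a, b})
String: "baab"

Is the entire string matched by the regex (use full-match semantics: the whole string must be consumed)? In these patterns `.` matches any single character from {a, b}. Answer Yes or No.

Yes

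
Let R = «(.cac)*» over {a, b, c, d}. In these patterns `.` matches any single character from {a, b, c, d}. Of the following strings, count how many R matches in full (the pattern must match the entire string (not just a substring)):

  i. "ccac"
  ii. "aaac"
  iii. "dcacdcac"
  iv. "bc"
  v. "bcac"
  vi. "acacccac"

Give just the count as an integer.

i → match
ii → no match
iii → match
iv → no match
v → match
vi → match
Total matched: 4

4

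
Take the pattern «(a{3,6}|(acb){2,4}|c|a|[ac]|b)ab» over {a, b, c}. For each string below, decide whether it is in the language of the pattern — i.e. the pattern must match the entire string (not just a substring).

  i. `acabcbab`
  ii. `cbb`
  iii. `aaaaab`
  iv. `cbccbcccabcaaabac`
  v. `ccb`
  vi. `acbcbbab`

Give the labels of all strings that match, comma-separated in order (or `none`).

i → no match
ii → no match — must end with `ab`
iii → match
iv → no match — must end with `ab`
v → no match — must end with `ab`
vi → no match

iii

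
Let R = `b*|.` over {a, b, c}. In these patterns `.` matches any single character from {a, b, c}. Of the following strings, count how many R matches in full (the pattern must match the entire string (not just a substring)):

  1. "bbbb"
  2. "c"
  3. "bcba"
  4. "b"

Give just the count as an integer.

1 → match
2 → match
3 → no match
4 → match
Total matched: 3

3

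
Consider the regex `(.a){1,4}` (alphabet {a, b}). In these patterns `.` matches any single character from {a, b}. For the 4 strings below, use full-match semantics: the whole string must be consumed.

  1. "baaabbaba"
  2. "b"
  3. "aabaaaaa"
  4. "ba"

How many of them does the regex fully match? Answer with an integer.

1. "baaabbaba" → no match
2. "b" → no match — must end with "a"
3. "aabaaaaa" → match
4. "ba" → match
Total matched: 2

2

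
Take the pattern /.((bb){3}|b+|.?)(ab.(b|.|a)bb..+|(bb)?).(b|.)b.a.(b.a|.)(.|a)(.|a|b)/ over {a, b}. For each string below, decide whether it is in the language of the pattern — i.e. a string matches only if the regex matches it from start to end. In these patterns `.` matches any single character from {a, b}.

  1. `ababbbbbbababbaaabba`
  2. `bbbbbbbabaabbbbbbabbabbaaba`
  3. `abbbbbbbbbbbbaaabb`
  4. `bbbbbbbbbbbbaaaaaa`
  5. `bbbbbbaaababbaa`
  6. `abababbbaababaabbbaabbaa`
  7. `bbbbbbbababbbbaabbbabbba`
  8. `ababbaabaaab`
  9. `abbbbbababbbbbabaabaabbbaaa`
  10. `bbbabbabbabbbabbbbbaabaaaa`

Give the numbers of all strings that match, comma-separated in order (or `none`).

1, 2, 3, 4, 6, 7, 8, 9, 10

1 → match
2 → match
3 → match
4 → match
5 → no match
6 → match
7 → match
8 → match
9 → match
10 → match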